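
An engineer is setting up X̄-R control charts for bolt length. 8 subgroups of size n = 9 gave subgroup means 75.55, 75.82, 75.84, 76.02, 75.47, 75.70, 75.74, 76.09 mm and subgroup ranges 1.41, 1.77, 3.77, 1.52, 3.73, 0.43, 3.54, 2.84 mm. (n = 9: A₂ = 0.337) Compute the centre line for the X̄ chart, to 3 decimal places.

X̄̄ = (75.55 + 75.82 + 75.84 + 76.02 + 75.47 + 75.70 + 75.74 + 76.09) / 8 = 606.2300 / 8 = 75.7788
CL = X̄̄ = 75.7788

75.779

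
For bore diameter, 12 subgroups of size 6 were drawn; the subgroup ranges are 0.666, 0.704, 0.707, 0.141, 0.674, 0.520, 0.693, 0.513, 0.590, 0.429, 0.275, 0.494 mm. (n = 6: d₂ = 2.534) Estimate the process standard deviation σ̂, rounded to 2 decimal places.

R̄ = (0.666 + 0.704 + 0.707 + 0.141 + 0.674 + 0.520 + 0.693 + 0.513 + 0.590 + 0.429 + 0.275 + 0.494) / 12 = 0.5338
σ̂ = R̄ / d₂ = 0.5338 / 2.534 = 0.2107

0.21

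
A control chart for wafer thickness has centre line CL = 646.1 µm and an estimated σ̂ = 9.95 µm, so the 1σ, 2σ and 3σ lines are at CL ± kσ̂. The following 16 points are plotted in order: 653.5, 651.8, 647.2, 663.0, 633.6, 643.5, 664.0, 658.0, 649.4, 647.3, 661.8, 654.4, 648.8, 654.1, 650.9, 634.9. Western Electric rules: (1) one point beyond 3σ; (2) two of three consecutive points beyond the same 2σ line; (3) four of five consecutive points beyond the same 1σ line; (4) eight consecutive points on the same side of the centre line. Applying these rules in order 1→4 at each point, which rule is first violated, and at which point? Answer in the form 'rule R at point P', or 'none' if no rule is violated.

rule 4 at point 14

Zone of each point (C = within 1σ̂, B = 1σ̂–2σ̂, A = 2σ̂–3σ̂, * = beyond 3σ̂; sign = side of CL): 1:+C, 2:+C, 3:+C, 4:+B, 5:-B, 6:-C, 7:+B, 8:+B, 9:+C, 10:+C, 11:+B, 12:+C, 13:+C, 14:+C, 15:+C, 16:-B
Rule 4 (eight consecutive points on the same side of the centre line) is satisfied at point 14.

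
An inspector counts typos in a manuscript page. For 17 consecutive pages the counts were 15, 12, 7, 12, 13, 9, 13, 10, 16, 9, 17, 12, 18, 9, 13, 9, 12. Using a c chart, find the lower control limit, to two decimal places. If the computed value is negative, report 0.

c̄ = (15 + 12 + 7 + 12 + 13 + 9 + 13 + 10 + 16 + 9 + 17 + 12 + 18 + 9 + 13 + 9 + 12) / 17 = 206 / 17 = 12.1176
LCL = c̄ − 3√c̄ = 12.1176 − 3 × 3.4810 = 1.6745

1.67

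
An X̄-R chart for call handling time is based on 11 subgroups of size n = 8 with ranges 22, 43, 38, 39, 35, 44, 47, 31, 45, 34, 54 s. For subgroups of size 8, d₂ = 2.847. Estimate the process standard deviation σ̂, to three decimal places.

13.794

R̄ = (22 + 43 + 38 + 39 + 35 + 44 + 47 + 31 + 45 + 34 + 54) / 11 = 39.2727
σ̂ = R̄ / d₂ = 39.2727 / 2.847 = 13.7944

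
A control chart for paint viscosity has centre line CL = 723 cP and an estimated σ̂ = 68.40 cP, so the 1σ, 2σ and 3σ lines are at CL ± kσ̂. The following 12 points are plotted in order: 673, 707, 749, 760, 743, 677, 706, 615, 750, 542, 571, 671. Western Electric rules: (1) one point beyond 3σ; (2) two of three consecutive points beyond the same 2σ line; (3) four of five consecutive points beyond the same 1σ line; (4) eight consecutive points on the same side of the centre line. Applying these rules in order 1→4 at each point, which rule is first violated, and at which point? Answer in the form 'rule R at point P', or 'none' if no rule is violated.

rule 2 at point 11

Zone of each point (C = within 1σ̂, B = 1σ̂–2σ̂, A = 2σ̂–3σ̂, * = beyond 3σ̂; sign = side of CL): 1:-C, 2:-C, 3:+C, 4:+C, 5:+C, 6:-C, 7:-C, 8:-B, 9:+C, 10:-A, 11:-A, 12:-C
Rule 2 (two of three consecutive points beyond the same 2σ limit) is satisfied at point 11.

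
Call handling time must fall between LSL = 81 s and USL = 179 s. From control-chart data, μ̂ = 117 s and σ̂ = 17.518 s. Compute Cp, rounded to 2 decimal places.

0.93

Cp = (USL − LSL) / (6σ̂) = (179 − 81) / (6 × 17.518) = 98.0000 / 105.1080 = 0.9324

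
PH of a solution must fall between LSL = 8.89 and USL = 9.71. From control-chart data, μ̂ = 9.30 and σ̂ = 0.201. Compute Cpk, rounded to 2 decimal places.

0.68

Cpu = (USL − μ̂) / (3σ̂) = (9.71 − 9.30) / (3 × 0.201) = 0.6799; Cpl = (μ̂ − LSL) / (3σ̂) = (9.30 − 8.89) / (3 × 0.201) = 0.6799; Cpk = min(Cpu, Cpl) = 0.6799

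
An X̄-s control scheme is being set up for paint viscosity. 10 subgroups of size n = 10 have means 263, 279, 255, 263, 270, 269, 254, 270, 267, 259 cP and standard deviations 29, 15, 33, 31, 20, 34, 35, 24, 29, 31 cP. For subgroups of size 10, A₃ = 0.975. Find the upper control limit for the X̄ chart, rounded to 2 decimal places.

292.30

X̄̄ = (263 + 279 + 255 + 263 + 270 + 269 + 254 + 270 + 267 + 259) / 10 = 264.9000
s̄ = (29 + 15 + 33 + 31 + 20 + 34 + 35 + 24 + 29 + 31) / 10 = 28.1000
UCL = X̄̄ + A₃·s̄ = 264.9000 + 0.975 × 28.1000 = 292.2975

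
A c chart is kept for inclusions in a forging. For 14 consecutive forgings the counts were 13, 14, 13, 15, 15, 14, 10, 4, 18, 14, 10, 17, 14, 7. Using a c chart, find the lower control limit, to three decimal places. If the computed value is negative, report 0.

2.017

c̄ = (13 + 14 + 13 + 15 + 15 + 14 + 10 + 4 + 18 + 14 + 10 + 17 + 14 + 7) / 14 = 178 / 14 = 12.7143
LCL = c̄ − 3√c̄ = 12.7143 − 3 × 3.5657 = 2.0172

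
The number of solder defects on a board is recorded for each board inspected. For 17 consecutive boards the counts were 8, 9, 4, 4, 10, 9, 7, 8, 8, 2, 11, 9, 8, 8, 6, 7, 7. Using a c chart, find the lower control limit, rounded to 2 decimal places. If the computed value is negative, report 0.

0.00

c̄ = (8 + 9 + 4 + 4 + 10 + 9 + 7 + 8 + 8 + 2 + 11 + 9 + 8 + 8 + 6 + 7 + 7) / 17 = 125 / 17 = 7.3529
LCL = c̄ − 3√c̄ = 7.3529 − 3 × 2.7116 = -0.7820 → 0 (cannot be negative)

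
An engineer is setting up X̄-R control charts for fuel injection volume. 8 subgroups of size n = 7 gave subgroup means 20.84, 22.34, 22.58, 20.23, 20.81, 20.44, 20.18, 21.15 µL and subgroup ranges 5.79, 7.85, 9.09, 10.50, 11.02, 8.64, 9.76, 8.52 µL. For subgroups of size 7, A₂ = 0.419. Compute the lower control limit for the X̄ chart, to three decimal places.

X̄̄ = (20.84 + 22.34 + 22.58 + 20.23 + 20.81 + 20.44 + 20.18 + 21.15) / 8 = 168.5700 / 8 = 21.0712
R̄ = (5.79 + 7.85 + 9.09 + 10.50 + 11.02 + 8.64 + 9.76 + 8.52) / 8 = 71.1700 / 8 = 8.8963
LCL = X̄̄ − A₂·R̄ = 21.0712 − 0.419 × 8.8963 = 17.3437

17.344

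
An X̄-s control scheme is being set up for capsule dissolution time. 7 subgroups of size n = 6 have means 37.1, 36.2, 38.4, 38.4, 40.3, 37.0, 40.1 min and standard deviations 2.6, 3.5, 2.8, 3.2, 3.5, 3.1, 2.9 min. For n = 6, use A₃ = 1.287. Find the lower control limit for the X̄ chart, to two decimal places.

34.24

X̄̄ = (37.1 + 36.2 + 38.4 + 38.4 + 40.3 + 37.0 + 40.1) / 7 = 38.2143
s̄ = (2.6 + 3.5 + 2.8 + 3.2 + 3.5 + 3.1 + 2.9) / 7 = 3.0857
LCL = X̄̄ − A₃·s̄ = 38.2143 − 1.287 × 3.0857 = 34.2430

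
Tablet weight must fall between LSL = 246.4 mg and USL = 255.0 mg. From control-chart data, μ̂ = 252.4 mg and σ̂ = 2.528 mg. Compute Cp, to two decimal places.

Cp = (USL − LSL) / (6σ̂) = (255.0 − 246.4) / (6 × 2.528) = 8.6000 / 15.1680 = 0.5670

0.57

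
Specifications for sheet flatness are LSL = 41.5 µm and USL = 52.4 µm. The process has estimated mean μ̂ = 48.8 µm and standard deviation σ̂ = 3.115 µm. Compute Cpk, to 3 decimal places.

Cpu = (USL − μ̂) / (3σ̂) = (52.4 − 48.8) / (3 × 3.115) = 0.3852; Cpl = (μ̂ − LSL) / (3σ̂) = (48.8 − 41.5) / (3 × 3.115) = 0.7812; Cpk = min(Cpu, Cpl) = 0.3852

0.385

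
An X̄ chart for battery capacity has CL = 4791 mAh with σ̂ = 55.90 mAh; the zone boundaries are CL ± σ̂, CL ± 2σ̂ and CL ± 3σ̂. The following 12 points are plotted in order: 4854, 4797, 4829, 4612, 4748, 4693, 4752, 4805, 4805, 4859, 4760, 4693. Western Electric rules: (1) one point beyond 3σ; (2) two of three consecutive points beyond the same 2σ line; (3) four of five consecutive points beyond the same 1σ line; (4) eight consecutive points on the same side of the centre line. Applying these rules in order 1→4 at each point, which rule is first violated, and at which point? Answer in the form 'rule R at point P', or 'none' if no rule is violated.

Zone of each point (C = within 1σ̂, B = 1σ̂–2σ̂, A = 2σ̂–3σ̂, * = beyond 3σ̂; sign = side of CL): 1:+B, 2:+C, 3:+C, 4:-*, 5:-C, 6:-B, 7:-C, 8:+C, 9:+C, 10:+B, 11:-C, 12:-B
Rule 1 (one point beyond the 3σ limits) is satisfied at point 4.

rule 1 at point 4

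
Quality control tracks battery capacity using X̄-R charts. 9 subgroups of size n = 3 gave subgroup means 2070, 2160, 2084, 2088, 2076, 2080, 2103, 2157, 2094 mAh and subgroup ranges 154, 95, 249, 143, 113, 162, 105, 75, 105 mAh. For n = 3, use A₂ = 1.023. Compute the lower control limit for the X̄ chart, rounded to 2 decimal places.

1964.82

X̄̄ = (2070 + 2160 + 2084 + 2088 + 2076 + 2080 + 2103 + 2157 + 2094) / 9 = 18912.0000 / 9 = 2101.3333
R̄ = (154 + 95 + 249 + 143 + 113 + 162 + 105 + 75 + 105) / 9 = 1201.0000 / 9 = 133.4444
LCL = X̄̄ − A₂·R̄ = 2101.3333 − 1.023 × 133.4444 = 1964.8197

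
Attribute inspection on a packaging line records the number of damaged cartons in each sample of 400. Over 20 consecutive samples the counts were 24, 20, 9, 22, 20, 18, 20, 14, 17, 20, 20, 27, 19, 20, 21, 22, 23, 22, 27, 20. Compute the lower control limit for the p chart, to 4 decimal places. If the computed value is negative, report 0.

0.0177

p̄ = Σdᵢ / (k·n) = 405 / (20 × 400) = 0.05063
LCL = p̄ − 3·√(p̄(1−p̄)/n) = 0.05063 − 3 × 0.01096 = 0.01774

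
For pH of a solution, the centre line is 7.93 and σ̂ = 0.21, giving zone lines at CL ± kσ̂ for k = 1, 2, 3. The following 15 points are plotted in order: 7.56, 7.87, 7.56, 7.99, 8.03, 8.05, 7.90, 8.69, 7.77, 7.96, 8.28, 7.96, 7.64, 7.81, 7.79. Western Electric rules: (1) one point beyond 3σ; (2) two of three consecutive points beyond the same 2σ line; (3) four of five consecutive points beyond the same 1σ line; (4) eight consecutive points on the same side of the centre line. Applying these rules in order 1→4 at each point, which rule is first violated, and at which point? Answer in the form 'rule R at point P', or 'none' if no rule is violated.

rule 1 at point 8

Zone of each point (C = within 1σ̂, B = 1σ̂–2σ̂, A = 2σ̂–3σ̂, * = beyond 3σ̂; sign = side of CL): 1:-B, 2:-C, 3:-B, 4:+C, 5:+C, 6:+C, 7:-C, 8:+*, 9:-C, 10:+C, 11:+B, 12:+C, 13:-B, 14:-C, 15:-C
Rule 1 (one point beyond the 3σ limits) is satisfied at point 8.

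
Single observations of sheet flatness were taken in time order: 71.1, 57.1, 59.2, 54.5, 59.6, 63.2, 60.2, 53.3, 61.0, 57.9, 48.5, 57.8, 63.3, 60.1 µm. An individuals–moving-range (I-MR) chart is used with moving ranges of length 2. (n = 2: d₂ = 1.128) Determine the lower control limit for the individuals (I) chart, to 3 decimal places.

43.182

X̄ = (71.1 + 57.1 + 59.2 + 54.5 + 59.6 + 63.2 + 60.2 + 53.3 + 61.0 + 57.9 + 48.5 + 57.8 + 63.3 + 60.1) / 14 = 59.0571
Moving ranges: 14.0, 2.1, 4.7, 5.1, 3.6, 3.0, 6.9, 7.7, 3.1, 9.4, 9.3, 5.5, 3.2; M̄R̄ = 77.6000 / 13 = 5.9692
LCL = X̄ − 3·M̄R̄/d₂ = 59.0571 − 3 × 5.9692 / 1.128 = 43.1815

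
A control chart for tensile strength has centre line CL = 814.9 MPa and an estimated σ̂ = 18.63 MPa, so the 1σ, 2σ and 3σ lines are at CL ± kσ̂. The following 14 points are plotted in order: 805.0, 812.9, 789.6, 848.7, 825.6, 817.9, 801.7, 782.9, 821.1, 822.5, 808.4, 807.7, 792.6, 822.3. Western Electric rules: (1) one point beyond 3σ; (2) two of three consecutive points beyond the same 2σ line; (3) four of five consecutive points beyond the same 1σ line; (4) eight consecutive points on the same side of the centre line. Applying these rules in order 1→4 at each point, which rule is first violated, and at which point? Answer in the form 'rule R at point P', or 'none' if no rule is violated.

Zone of each point (C = within 1σ̂, B = 1σ̂–2σ̂, A = 2σ̂–3σ̂, * = beyond 3σ̂; sign = side of CL): 1:-C, 2:-C, 3:-B, 4:+B, 5:+C, 6:+C, 7:-C, 8:-B, 9:+C, 10:+C, 11:-C, 12:-C, 13:-B, 14:+C
No rule fires across all 14 points.

none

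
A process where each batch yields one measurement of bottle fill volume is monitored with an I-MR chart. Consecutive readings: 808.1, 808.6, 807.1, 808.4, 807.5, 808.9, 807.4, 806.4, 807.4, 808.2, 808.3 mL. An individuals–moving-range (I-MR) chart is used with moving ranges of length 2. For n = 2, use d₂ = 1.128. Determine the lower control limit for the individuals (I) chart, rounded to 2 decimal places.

X̄ = (808.1 + 808.6 + 807.1 + 808.4 + 807.5 + 808.9 + 807.4 + 806.4 + 807.4 + 808.2 + 808.3) / 11 = 807.8455
Moving ranges: 0.5, 1.5, 1.3, 0.9, 1.4, 1.5, 1.0, 1.0, 0.8, 0.1; M̄R̄ = 10.0000 / 10 = 1.0000
LCL = X̄ − 3·M̄R̄/d₂ = 807.8455 − 3 × 1.0000 / 1.128 = 805.1859

805.19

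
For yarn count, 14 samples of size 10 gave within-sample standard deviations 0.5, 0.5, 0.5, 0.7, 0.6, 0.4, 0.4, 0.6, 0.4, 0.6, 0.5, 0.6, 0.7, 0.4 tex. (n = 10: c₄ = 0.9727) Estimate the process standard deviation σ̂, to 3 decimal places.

0.543

s̄ = (0.5 + 0.5 + 0.5 + 0.7 + 0.6 + 0.4 + 0.4 + 0.6 + 0.4 + 0.6 + 0.5 + 0.6 + 0.7 + 0.4) / 14 = 0.5286
σ̂ = s̄ / c₄ = 0.5286 / 0.9727 = 0.5434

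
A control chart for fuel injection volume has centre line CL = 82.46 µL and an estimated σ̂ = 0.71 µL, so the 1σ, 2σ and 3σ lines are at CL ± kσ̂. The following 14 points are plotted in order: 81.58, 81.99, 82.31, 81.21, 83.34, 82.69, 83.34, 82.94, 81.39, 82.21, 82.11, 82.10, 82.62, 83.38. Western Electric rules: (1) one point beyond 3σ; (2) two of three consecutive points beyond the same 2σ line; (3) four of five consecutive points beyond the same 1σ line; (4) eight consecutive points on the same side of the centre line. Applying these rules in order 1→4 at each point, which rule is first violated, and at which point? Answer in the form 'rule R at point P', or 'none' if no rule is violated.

none

Zone of each point (C = within 1σ̂, B = 1σ̂–2σ̂, A = 2σ̂–3σ̂, * = beyond 3σ̂; sign = side of CL): 1:-B, 2:-C, 3:-C, 4:-B, 5:+B, 6:+C, 7:+B, 8:+C, 9:-B, 10:-C, 11:-C, 12:-C, 13:+C, 14:+B
No rule fires across all 14 points.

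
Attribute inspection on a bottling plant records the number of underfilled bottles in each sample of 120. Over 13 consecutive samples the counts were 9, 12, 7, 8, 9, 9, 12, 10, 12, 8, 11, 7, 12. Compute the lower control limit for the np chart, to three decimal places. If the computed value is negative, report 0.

0.738

p̄ = Σdᵢ / (k·n) = 126 / (13 × 120) = 0.08077
LCL = np̄ − 3·√(np̄(1−p̄)) = 9.6923 − 3 × 2.9849 = 0.7377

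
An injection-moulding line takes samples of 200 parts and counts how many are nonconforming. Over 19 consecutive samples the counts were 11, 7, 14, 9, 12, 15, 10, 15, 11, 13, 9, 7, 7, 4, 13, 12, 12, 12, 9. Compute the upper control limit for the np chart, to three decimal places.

20.150

p̄ = Σdᵢ / (k·n) = 202 / (19 × 200) = 0.05316
UCL = np̄ + 3·√(np̄(1−p̄)) = 10.6316 + 3 × √(10.6316×0.94684) = 10.6316 + 3 × 3.1728 = 20.1499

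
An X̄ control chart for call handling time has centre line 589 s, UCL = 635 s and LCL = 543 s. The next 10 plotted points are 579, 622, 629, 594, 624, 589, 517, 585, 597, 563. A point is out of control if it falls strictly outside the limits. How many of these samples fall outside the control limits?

1

Compare each point to [543, 635]: sample 7 = 517 < LCL.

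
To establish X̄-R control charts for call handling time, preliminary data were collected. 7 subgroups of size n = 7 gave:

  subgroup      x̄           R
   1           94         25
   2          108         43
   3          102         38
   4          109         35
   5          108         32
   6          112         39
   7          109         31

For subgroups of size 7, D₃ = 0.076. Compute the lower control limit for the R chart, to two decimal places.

2.64

R̄ = (25 + 43 + 38 + 35 + 32 + 39 + 31) / 7 = 243.0000 / 7 = 34.7143
LCL_R = D₃·R̄ = 0.076 × 34.7143 = 2.6383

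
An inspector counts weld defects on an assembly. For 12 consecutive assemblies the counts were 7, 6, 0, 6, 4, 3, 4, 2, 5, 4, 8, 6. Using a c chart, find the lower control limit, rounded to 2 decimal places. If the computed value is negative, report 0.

c̄ = (7 + 6 + 0 + 6 + 4 + 3 + 4 + 2 + 5 + 4 + 8 + 6) / 12 = 55 / 12 = 4.5833
LCL = c̄ − 3√c̄ = 4.5833 − 3 × 2.1409 = -1.8393 → 0 (cannot be negative)

0.00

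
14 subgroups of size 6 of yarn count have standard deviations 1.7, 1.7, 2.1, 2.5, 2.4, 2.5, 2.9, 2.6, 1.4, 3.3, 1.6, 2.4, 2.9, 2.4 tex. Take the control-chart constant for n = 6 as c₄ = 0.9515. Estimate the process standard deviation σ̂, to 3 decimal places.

2.432

s̄ = (1.7 + 1.7 + 2.1 + 2.5 + 2.4 + 2.5 + 2.9 + 2.6 + 1.4 + 3.3 + 1.6 + 2.4 + 2.9 + 2.4) / 14 = 2.3143
σ̂ = s̄ / c₄ = 2.3143 / 0.9515 = 2.4322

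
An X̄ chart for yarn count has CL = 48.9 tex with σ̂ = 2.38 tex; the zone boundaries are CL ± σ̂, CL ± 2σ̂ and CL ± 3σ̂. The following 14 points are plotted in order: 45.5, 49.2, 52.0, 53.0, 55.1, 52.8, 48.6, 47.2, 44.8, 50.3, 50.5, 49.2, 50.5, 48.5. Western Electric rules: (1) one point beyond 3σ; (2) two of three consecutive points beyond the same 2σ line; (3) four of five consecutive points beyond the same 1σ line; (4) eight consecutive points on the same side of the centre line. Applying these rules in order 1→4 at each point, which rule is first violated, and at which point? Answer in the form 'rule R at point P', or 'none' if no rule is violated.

Zone of each point (C = within 1σ̂, B = 1σ̂–2σ̂, A = 2σ̂–3σ̂, * = beyond 3σ̂; sign = side of CL): 1:-B, 2:+C, 3:+B, 4:+B, 5:+A, 6:+B, 7:-C, 8:-C, 9:-B, 10:+C, 11:+C, 12:+C, 13:+C, 14:-C
Rule 3 (four of five consecutive points beyond the same 1σ limit) is satisfied at point 6.

rule 3 at point 6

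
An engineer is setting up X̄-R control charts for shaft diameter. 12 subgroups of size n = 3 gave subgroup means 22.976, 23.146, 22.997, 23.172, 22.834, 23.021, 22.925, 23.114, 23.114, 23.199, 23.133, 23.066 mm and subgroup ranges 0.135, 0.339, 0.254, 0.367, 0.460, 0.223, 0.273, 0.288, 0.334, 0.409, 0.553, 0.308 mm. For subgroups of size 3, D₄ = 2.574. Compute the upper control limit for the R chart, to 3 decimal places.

R̄ = (0.135 + 0.339 + 0.254 + 0.367 + 0.460 + 0.223 + 0.273 + 0.288 + 0.334 + 0.409 + 0.553 + 0.308) / 12 = 3.9430 / 12 = 0.3286
UCL_R = D₄·R̄ = 2.574 × 0.3286 = 0.8458

0.846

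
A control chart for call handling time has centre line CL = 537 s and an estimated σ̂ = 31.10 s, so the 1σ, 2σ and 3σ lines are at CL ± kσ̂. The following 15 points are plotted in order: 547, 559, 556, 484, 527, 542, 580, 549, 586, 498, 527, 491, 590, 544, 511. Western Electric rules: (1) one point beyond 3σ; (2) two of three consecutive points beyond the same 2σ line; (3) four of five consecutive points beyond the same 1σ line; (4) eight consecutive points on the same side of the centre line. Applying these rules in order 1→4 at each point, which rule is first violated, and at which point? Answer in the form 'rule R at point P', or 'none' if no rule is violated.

Zone of each point (C = within 1σ̂, B = 1σ̂–2σ̂, A = 2σ̂–3σ̂, * = beyond 3σ̂; sign = side of CL): 1:+C, 2:+C, 3:+C, 4:-B, 5:-C, 6:+C, 7:+B, 8:+C, 9:+B, 10:-B, 11:-C, 12:-B, 13:+B, 14:+C, 15:-C
No rule fires across all 15 points.

none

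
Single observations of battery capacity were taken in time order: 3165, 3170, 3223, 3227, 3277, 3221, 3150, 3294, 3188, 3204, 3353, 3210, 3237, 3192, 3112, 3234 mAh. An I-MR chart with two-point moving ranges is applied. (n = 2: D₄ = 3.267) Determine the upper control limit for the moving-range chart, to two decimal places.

233.26

Moving ranges: 5, 53, 4, 50, 56, 71, 144, 106, 16, 149, 143, 27, 45, 80, 122; M̄R̄ = 1071.0000 / 15 = 71.4000
UCL_MR = D₄·M̄R̄ = 3.267 × 71.4000 = 233.2638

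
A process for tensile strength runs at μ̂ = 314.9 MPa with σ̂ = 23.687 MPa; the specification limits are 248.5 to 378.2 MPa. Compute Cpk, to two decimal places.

Cpu = (USL − μ̂) / (3σ̂) = (378.2 − 314.9) / (3 × 23.687) = 0.8908; Cpl = (μ̂ − LSL) / (3σ̂) = (314.9 − 248.5) / (3 × 23.687) = 0.9344; Cpk = min(Cpu, Cpl) = 0.8908

0.89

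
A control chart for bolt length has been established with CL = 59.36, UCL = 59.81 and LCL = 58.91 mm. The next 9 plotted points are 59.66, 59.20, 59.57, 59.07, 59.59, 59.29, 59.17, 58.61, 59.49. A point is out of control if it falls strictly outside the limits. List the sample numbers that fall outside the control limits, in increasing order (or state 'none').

8

Compare each point to [58.91, 59.81]: sample 8 = 58.61 < LCL.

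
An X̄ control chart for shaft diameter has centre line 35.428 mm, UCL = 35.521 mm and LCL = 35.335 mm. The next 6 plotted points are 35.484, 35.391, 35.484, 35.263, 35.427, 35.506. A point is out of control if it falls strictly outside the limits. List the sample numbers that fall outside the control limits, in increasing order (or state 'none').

4

Compare each point to [35.335, 35.521]: sample 4 = 35.263 < LCL.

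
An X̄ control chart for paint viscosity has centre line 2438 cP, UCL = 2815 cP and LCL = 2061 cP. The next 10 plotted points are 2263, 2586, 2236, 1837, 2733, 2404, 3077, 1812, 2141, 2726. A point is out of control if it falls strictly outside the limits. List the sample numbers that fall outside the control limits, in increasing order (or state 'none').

4, 7, 8

Compare each point to [2061, 2815]: sample 4 = 1837 < LCL; sample 7 = 3077 > UCL; sample 8 = 1812 < LCL.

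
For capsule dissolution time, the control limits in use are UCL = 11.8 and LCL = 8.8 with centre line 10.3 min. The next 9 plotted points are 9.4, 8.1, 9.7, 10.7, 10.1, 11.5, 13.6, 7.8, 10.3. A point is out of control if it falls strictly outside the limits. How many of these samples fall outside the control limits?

Compare each point to [8.8, 11.8]: sample 2 = 8.1 < LCL; sample 7 = 13.6 > UCL; sample 8 = 7.8 < LCL.

3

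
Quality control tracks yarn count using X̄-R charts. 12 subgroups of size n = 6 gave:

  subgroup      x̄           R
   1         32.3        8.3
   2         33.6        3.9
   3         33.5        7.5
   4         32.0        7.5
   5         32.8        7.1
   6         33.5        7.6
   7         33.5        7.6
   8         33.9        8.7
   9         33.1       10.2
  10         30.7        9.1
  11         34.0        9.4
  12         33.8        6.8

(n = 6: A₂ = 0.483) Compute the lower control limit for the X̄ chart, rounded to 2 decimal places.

29.29

X̄̄ = (32.3 + 33.6 + 33.5 + 32.0 + 32.8 + 33.5 + 33.5 + 33.9 + 33.1 + 30.7 + 34.0 + 33.8) / 12 = 396.7000 / 12 = 33.0583
R̄ = (8.3 + 3.9 + 7.5 + 7.5 + 7.1 + 7.6 + 7.6 + 8.7 + 10.2 + 9.1 + 9.4 + 6.8) / 12 = 93.7000 / 12 = 7.8083
LCL = X̄̄ − A₂·R̄ = 33.0583 − 0.483 × 7.8083 = 29.2869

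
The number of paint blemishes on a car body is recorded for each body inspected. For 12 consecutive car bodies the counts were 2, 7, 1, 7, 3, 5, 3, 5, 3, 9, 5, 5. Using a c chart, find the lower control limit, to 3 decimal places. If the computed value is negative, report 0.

c̄ = (2 + 7 + 1 + 7 + 3 + 5 + 3 + 5 + 3 + 9 + 5 + 5) / 12 = 55 / 12 = 4.5833
LCL = c̄ − 3√c̄ = 4.5833 − 3 × 2.1409 = -1.8393 → 0 (cannot be negative)

0.000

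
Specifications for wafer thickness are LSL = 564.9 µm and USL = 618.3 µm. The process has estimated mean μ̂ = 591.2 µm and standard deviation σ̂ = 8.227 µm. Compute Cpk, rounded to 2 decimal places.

Cpu = (USL − μ̂) / (3σ̂) = (618.3 − 591.2) / (3 × 8.227) = 1.0980; Cpl = (μ̂ − LSL) / (3σ̂) = (591.2 − 564.9) / (3 × 8.227) = 1.0656; Cpk = min(Cpu, Cpl) = 1.0656

1.07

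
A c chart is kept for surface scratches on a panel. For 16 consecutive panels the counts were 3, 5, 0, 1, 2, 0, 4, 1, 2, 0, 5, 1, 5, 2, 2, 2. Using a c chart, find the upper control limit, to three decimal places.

c̄ = (3 + 5 + 0 + 1 + 2 + 0 + 4 + 1 + 2 + 0 + 5 + 1 + 5 + 2 + 2 + 2) / 16 = 35 / 16 = 2.1875
UCL = c̄ + 3√c̄ = 2.1875 + 3 × √2.1875 = 2.1875 + 3 × 1.4790 = 6.6246

6.625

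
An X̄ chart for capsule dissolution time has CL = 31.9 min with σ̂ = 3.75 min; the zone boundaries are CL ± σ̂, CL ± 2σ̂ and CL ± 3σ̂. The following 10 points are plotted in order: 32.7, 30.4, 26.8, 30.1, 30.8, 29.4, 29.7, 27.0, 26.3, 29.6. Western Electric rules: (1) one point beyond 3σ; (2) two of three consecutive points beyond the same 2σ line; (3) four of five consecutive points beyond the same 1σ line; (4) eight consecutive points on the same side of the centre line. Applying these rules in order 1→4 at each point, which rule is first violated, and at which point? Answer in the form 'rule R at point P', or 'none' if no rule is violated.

rule 4 at point 9

Zone of each point (C = within 1σ̂, B = 1σ̂–2σ̂, A = 2σ̂–3σ̂, * = beyond 3σ̂; sign = side of CL): 1:+C, 2:-C, 3:-B, 4:-C, 5:-C, 6:-C, 7:-C, 8:-B, 9:-B, 10:-C
Rule 4 (eight consecutive points on the same side of the centre line) is satisfied at point 9.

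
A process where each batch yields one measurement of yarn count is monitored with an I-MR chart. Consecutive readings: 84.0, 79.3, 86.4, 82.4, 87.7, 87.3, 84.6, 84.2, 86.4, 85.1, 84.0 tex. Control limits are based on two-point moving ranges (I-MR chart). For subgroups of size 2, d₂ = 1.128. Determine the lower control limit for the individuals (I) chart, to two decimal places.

X̄ = (84.0 + 79.3 + 86.4 + 82.4 + 87.7 + 87.3 + 84.6 + 84.2 + 86.4 + 85.1 + 84.0) / 11 = 84.6727
Moving ranges: 4.7, 7.1, 4.0, 5.3, 0.4, 2.7, 0.4, 2.2, 1.3, 1.1; M̄R̄ = 29.2000 / 10 = 2.9200
LCL = X̄ − 3·M̄R̄/d₂ = 84.6727 − 3 × 2.9200 / 1.128 = 76.9068

76.91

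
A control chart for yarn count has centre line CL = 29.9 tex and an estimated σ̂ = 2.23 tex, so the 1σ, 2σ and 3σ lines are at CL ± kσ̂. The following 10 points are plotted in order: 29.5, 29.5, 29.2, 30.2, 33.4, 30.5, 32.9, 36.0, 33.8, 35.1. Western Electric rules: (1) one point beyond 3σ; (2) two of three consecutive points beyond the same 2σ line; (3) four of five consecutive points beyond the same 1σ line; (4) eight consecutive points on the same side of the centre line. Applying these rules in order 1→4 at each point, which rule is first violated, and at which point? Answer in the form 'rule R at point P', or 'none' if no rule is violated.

rule 3 at point 9

Zone of each point (C = within 1σ̂, B = 1σ̂–2σ̂, A = 2σ̂–3σ̂, * = beyond 3σ̂; sign = side of CL): 1:-C, 2:-C, 3:-C, 4:+C, 5:+B, 6:+C, 7:+B, 8:+A, 9:+B, 10:+A
Rule 3 (four of five consecutive points beyond the same 1σ limit) is satisfied at point 9.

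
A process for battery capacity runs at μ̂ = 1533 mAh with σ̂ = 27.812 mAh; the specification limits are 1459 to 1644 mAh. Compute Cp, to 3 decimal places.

1.109

Cp = (USL − LSL) / (6σ̂) = (1644 − 1459) / (6 × 27.812) = 185.0000 / 166.8720 = 1.1086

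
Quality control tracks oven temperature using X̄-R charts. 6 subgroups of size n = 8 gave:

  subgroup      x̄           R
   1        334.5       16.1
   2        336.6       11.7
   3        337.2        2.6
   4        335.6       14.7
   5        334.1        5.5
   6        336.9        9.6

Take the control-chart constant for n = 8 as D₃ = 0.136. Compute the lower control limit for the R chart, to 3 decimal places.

R̄ = (16.1 + 11.7 + 2.6 + 14.7 + 5.5 + 9.6) / 6 = 60.2000 / 6 = 10.0333
LCL_R = D₃·R̄ = 0.136 × 10.0333 = 1.3645

1.365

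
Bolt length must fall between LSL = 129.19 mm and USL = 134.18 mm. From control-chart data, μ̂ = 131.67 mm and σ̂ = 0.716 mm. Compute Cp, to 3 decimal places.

1.162

Cp = (USL − LSL) / (6σ̂) = (134.18 − 129.19) / (6 × 0.716) = 4.9900 / 4.2960 = 1.1615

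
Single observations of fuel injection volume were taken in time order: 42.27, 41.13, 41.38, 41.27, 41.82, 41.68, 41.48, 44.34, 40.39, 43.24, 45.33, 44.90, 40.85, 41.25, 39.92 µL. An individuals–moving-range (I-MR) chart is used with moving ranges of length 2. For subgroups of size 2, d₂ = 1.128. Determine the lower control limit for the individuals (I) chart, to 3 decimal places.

38.217

X̄ = (42.27 + 41.13 + 41.38 + 41.27 + 41.82 + 41.68 + 41.48 + 44.34 + 40.39 + 43.24 + 45.33 + 44.90 + 40.85 + 41.25 + 39.92) / 15 = 42.0833
Moving ranges: 1.14, 0.25, 0.11, 0.55, 0.14, 0.20, 2.86, 3.95, 2.85, 2.09, 0.43, 4.05, 0.40, 1.33; M̄R̄ = 20.3500 / 14 = 1.4536
LCL = X̄ − 3·M̄R̄/d₂ = 42.0833 − 3 × 1.4536 / 1.128 = 38.2175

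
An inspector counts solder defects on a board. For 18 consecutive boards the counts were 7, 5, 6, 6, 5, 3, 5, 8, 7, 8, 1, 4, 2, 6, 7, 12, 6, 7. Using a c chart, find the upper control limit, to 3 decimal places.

c̄ = (7 + 5 + 6 + 6 + 5 + 3 + 5 + 8 + 7 + 8 + 1 + 4 + 2 + 6 + 7 + 12 + 6 + 7) / 18 = 105 / 18 = 5.8333
UCL = c̄ + 3√c̄ = 5.8333 + 3 × √5.8333 = 5.8333 + 3 × 2.4152 = 13.0790

13.079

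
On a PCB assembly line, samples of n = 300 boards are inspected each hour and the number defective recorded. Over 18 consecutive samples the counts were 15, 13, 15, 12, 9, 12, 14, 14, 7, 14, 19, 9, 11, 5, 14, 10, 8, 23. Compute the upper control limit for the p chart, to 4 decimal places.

p̄ = Σdᵢ / (k·n) = 224 / (18 × 300) = 0.04148
UCL = p̄ + 3·√(p̄(1−p̄)/n) = 0.04148 + 3 × √(0.04148×0.95852/300) = 0.04148 + 3 × 0.01151 = 0.07602

0.0760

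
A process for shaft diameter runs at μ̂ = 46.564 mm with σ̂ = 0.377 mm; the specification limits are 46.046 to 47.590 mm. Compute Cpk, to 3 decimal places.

0.458

Cpu = (USL − μ̂) / (3σ̂) = (47.590 − 46.564) / (3 × 0.377) = 0.9072; Cpl = (μ̂ − LSL) / (3σ̂) = (46.564 − 46.046) / (3 × 0.377) = 0.4580; Cpk = min(Cpu, Cpl) = 0.4580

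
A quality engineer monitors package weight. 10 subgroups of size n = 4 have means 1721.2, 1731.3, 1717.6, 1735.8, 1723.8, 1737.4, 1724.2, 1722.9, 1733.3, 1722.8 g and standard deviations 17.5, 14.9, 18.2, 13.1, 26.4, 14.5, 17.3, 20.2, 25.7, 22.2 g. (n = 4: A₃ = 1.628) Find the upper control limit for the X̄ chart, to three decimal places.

1757.962

X̄̄ = (1721.2 + 1731.3 + 1717.6 + 1735.8 + 1723.8 + 1737.4 + 1724.2 + 1722.9 + 1733.3 + 1722.8) / 10 = 1727.0300
s̄ = (17.5 + 14.9 + 18.2 + 13.1 + 26.4 + 14.5 + 17.3 + 20.2 + 25.7 + 22.2) / 10 = 19.0000
UCL = X̄̄ + A₃·s̄ = 1727.0300 + 1.628 × 19.0000 = 1757.9620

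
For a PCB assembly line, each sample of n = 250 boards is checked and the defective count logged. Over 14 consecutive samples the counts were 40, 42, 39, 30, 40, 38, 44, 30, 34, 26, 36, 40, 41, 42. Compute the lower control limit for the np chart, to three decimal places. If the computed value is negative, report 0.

20.388

p̄ = Σdᵢ / (k·n) = 522 / (14 × 250) = 0.14914
LCL = np̄ − 3·√(np̄(1−p̄)) = 37.2857 − 3 × 5.6325 = 20.3883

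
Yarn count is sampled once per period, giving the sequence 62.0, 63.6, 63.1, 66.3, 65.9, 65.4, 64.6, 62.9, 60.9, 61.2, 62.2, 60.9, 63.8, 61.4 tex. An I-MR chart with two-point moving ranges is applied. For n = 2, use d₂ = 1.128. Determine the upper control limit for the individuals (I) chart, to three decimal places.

X̄ = (62.0 + 63.6 + 63.1 + 66.3 + 65.9 + 65.4 + 64.6 + 62.9 + 60.9 + 61.2 + 62.2 + 60.9 + 63.8 + 61.4) / 14 = 63.1571
Moving ranges: 1.6, 0.5, 3.2, 0.4, 0.5, 0.8, 1.7, 2.0, 0.3, 1.0, 1.3, 2.9, 2.4; M̄R̄ = 18.6000 / 13 = 1.4308
UCL = X̄ + 3·M̄R̄/d₂ = 63.1571 + 3 × 1.4308 / 1.128 = 66.9624

66.962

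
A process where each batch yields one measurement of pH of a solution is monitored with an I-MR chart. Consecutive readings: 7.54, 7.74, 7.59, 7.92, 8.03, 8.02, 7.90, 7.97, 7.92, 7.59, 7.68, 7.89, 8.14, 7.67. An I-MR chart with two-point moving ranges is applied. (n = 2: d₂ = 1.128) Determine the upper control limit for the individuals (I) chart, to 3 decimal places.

8.318

X̄ = (7.54 + 7.74 + 7.59 + 7.92 + 8.03 + 8.02 + 7.90 + 7.97 + 7.92 + 7.59 + 7.68 + 7.89 + 8.14 + 7.67) / 14 = 7.8286
Moving ranges: 0.20, 0.15, 0.33, 0.11, 0.01, 0.12, 0.07, 0.05, 0.33, 0.09, 0.21, 0.25, 0.47; M̄R̄ = 2.3900 / 13 = 0.1838
UCL = X̄ + 3·M̄R̄/d₂ = 7.8286 + 3 × 0.1838 / 1.128 = 8.3175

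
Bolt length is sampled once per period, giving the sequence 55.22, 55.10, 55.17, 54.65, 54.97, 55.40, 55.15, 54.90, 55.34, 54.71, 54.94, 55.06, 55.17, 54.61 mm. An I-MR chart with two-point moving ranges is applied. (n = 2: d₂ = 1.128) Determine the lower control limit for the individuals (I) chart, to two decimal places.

54.20

X̄ = (55.22 + 55.10 + 55.17 + 54.65 + 54.97 + 55.40 + 55.15 + 54.90 + 55.34 + 54.71 + 54.94 + 55.06 + 55.17 + 54.61) / 14 = 55.0279
Moving ranges: 0.12, 0.07, 0.52, 0.32, 0.43, 0.25, 0.25, 0.44, 0.63, 0.23, 0.12, 0.11, 0.56; M̄R̄ = 4.0500 / 13 = 0.3115
LCL = X̄ − 3·M̄R̄/d₂ = 55.0279 − 3 × 0.3115 / 1.128 = 54.1993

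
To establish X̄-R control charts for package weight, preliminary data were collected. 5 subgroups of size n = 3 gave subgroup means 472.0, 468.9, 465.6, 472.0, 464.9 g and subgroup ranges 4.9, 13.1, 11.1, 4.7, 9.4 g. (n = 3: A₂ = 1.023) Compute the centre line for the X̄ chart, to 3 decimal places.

X̄̄ = (472.0 + 468.9 + 465.6 + 472.0 + 464.9) / 5 = 2343.4000 / 5 = 468.6800
CL = X̄̄ = 468.6800

468.680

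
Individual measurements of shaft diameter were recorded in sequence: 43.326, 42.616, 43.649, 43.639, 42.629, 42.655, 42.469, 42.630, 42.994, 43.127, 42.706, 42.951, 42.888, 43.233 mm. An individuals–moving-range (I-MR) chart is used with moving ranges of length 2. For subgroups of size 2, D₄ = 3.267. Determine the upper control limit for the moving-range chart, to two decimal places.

1.18

Moving ranges: 0.710, 1.033, 0.010, 1.010, 0.026, 0.186, 0.161, 0.364, 0.133, 0.421, 0.245, 0.063, 0.345; M̄R̄ = 4.7070 / 13 = 0.3621
UCL_MR = D₄·M̄R̄ = 3.267 × 0.3621 = 1.1829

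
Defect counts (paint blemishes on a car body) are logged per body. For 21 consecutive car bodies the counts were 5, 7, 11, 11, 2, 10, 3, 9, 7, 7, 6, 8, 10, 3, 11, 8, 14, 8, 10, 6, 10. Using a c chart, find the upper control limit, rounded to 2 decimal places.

c̄ = (5 + 7 + 11 + 11 + 2 + 10 + 3 + 9 + 7 + 7 + 6 + 8 + 10 + 3 + 11 + 8 + 14 + 8 + 10 + 6 + 10) / 21 = 166 / 21 = 7.9048
UCL = c̄ + 3√c̄ = 7.9048 + 3 × √7.9048 = 7.9048 + 3 × 2.8115 = 16.3394

16.34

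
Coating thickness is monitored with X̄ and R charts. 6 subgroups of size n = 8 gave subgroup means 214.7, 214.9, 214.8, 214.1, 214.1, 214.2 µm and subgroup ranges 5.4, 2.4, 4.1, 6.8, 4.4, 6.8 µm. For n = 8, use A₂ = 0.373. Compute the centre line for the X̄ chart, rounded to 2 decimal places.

X̄̄ = (214.7 + 214.9 + 214.8 + 214.1 + 214.1 + 214.2) / 6 = 1286.8000 / 6 = 214.4667
CL = X̄̄ = 214.4667

214.47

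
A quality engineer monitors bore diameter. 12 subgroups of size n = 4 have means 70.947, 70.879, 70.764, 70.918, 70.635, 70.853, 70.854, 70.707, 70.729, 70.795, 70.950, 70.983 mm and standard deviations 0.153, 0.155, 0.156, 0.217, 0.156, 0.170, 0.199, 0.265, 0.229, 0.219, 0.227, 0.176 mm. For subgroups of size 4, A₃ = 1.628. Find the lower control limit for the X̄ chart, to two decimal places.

70.52

X̄̄ = (70.947 + 70.879 + 70.764 + 70.918 + 70.635 + 70.853 + 70.854 + 70.707 + 70.729 + 70.795 + 70.950 + 70.983) / 12 = 70.8345
s̄ = (0.153 + 0.155 + 0.156 + 0.217 + 0.156 + 0.170 + 0.199 + 0.265 + 0.229 + 0.219 + 0.227 + 0.176) / 12 = 0.1935
LCL = X̄̄ − A₃·s̄ = 70.8345 − 1.628 × 0.1935 = 70.5195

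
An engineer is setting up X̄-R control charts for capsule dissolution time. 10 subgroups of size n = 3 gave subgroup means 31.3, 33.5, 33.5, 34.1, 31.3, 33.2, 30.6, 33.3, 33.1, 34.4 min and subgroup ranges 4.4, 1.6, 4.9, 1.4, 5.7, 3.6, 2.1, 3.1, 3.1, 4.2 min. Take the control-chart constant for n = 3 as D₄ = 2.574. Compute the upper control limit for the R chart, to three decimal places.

R̄ = (4.4 + 1.6 + 4.9 + 1.4 + 5.7 + 3.6 + 2.1 + 3.1 + 3.1 + 4.2) / 10 = 34.1000 / 10 = 3.4100
UCL_R = D₄·R̄ = 2.574 × 3.4100 = 8.7773

8.777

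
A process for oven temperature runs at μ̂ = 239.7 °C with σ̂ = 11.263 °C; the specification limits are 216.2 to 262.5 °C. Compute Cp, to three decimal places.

Cp = (USL − LSL) / (6σ̂) = (262.5 − 216.2) / (6 × 11.263) = 46.3000 / 67.5780 = 0.6851

0.685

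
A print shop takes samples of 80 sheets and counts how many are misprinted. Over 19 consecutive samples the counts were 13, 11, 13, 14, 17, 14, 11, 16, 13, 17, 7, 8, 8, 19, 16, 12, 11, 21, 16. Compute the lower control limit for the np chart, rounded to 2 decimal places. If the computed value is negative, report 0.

3.47

p̄ = Σdᵢ / (k·n) = 257 / (19 × 80) = 0.16908
LCL = np̄ − 3·√(np̄(1−p̄)) = 13.5263 − 3 × 3.3525 = 3.4688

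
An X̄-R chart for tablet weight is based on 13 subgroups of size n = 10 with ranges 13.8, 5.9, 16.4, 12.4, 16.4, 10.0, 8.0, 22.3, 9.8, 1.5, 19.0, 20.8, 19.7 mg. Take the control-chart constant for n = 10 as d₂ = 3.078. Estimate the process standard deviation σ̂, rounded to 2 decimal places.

R̄ = (13.8 + 5.9 + 16.4 + 12.4 + 16.4 + 10.0 + 8.0 + 22.3 + 9.8 + 1.5 + 19.0 + 20.8 + 19.7) / 13 = 13.5385
σ̂ = R̄ / d₂ = 13.5385 / 3.078 = 4.3985

4.40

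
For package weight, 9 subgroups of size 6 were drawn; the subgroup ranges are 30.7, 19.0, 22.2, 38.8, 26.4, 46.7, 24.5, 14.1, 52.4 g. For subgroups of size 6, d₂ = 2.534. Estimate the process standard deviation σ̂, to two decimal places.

R̄ = (30.7 + 19.0 + 22.2 + 38.8 + 26.4 + 46.7 + 24.5 + 14.1 + 52.4) / 9 = 30.5333
σ̂ = R̄ / d₂ = 30.5333 / 2.534 = 12.0495

12.05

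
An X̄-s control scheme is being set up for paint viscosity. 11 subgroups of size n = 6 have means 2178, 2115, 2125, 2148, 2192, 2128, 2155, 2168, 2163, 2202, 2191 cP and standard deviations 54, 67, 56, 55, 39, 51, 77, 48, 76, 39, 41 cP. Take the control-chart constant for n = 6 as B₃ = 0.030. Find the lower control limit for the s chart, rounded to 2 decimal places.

1.64

s̄ = (54 + 67 + 56 + 55 + 39 + 51 + 77 + 48 + 76 + 39 + 41) / 11 = 54.8182
LCL_s = B₃·s̄ = 0.030 × 54.8182 = 1.6445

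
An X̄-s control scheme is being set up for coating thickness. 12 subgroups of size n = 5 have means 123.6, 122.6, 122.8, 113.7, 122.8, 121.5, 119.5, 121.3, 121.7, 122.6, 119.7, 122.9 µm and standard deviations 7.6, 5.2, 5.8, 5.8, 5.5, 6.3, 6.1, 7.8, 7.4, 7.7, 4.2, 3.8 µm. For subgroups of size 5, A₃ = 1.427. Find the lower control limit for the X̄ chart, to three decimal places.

X̄̄ = (123.6 + 122.6 + 122.8 + 113.7 + 122.8 + 121.5 + 119.5 + 121.3 + 121.7 + 122.6 + 119.7 + 122.9) / 12 = 121.2250
s̄ = (7.6 + 5.2 + 5.8 + 5.8 + 5.5 + 6.3 + 6.1 + 7.8 + 7.4 + 7.7 + 4.2 + 3.8) / 12 = 6.1000
LCL = X̄̄ − A₃·s̄ = 121.2250 − 1.427 × 6.1000 = 112.5203

112.520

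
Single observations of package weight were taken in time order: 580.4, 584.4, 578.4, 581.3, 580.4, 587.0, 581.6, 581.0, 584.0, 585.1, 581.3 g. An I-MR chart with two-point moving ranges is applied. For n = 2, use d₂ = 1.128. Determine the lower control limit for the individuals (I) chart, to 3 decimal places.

573.141

X̄ = (580.4 + 584.4 + 578.4 + 581.3 + 580.4 + 587.0 + 581.6 + 581.0 + 584.0 + 585.1 + 581.3) / 11 = 582.2636
Moving ranges: 4.0, 6.0, 2.9, 0.9, 6.6, 5.4, 0.6, 3.0, 1.1, 3.8; M̄R̄ = 34.3000 / 10 = 3.4300
LCL = X̄ − 3·M̄R̄/d₂ = 582.2636 − 3 × 3.4300 / 1.128 = 573.1413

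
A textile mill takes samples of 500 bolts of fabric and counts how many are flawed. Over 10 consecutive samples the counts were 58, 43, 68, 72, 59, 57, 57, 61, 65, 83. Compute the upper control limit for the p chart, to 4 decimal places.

p̄ = Σdᵢ / (k·n) = 623 / (10 × 500) = 0.12460
UCL = p̄ + 3·√(p̄(1−p̄)/n) = 0.12460 + 3 × √(0.12460×0.87540/500) = 0.12460 + 3 × 0.01477 = 0.16891

0.1689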